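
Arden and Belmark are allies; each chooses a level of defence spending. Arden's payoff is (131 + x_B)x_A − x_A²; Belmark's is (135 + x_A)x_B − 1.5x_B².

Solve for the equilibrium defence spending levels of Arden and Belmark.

Expanding Arden's payoff: 131x_A + x_Bx_A − x_A².
∂π/∂x_A = 131 + x_B − 2x_A = 0, so x_A = 65.5 + 0.5x_B.
Likewise for Belmark: x_B = 45 + (1/3)x_A.
Plugging x_B into Arden's best response: x_A = 65.5 + 0.5(45 + (1/3)x_A) ⇒ (5/6)x_A = 88, so x_A = 105.6.
Then x_B = 45 + (1/3)·105.6 = 80.2.

105.6, 80.2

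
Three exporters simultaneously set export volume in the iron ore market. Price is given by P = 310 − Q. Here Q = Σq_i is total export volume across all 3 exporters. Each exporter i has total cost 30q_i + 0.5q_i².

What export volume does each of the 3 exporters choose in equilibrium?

A representative exporter's profit is π_i = q_i(310 − Q) − 30q_i − 0.5q_i², with Q = q_i + Σ_{j≠i} q_j.
First-order condition: 280 − 3q_i − Σ_{j≠i} q_j = 0.
With identical exporters, set every q_j = q: then 280 − 3q − 2q = 0, i.e. q = 280/5 = 56.

56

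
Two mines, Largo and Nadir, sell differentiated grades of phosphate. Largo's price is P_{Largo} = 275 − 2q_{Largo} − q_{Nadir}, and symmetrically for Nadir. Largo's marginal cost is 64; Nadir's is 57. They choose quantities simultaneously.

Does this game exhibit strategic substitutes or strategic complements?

Mine Largo's profit: π = q_{Largo}(275 − 2q_{Largo} − q_{Nadir}) − 64q_{Largo}.
∂π/∂q_{Largo} = 211 − 4q_{Largo} − q_{Nadir} = 0 ⇒ q_{Largo} = 52.75 − 0.25q_{Nadir}.
The best-response slope dq_{Largo}/dq_{Nadir} = −0.25 < 0: the reaction function is downward-sloping, so the choices are strategic substitutes.

strategic substitutes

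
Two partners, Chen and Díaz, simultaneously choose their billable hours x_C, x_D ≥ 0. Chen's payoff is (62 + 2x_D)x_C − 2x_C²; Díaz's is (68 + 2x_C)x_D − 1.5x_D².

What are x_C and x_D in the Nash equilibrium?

40.25, 49.5

Expanding Chen's payoff: 62x_C + 2x_Dx_C − 2x_C².
∂π/∂x_C = 62 + 2x_D − 4x_C = 0, so x_C = 15.5 + 0.5x_D.
Likewise for Díaz: x_D = 68/3 + (2/3)x_C.
Solving the two reaction functions simultaneously: (1 − (0.5)(2/3))x_C = 15.5 + 0.5·(68/3), so (2/3)x_C = 161/6 and x_C = 40.25.
Then x_D = 68/3 + (2/3)·40.25 = 49.5.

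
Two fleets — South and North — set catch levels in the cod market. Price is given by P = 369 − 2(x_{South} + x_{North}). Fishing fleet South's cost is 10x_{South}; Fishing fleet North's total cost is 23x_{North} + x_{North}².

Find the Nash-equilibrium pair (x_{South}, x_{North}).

Fishing fleet South's profit: π = x_{South}(369 − 2(x_{South} + x_{North})) − 10x_{South}.
∂π/∂x_{South} = 359 − 4x_{South} − 2x_{North} = 0, so x_{South} = 89.75 − 0.5x_{North}.
For North: ∂π/∂x_{North} = 346 − 6x_{North} − 2x_{South} = 0 ⇒ x_{North} = 173/3 − (1/3)x_{South}.
Solving the two reaction functions simultaneously: (1 − (−0.5)(−1/3))x_{South} = 89.75 − 0.5·(173/3), so (5/6)x_{South} = 731/12 and x_{South} = 73.1.
Then x_{North} = 173/3 − (1/3)·73.1 = 33.3.

73.1, 33.3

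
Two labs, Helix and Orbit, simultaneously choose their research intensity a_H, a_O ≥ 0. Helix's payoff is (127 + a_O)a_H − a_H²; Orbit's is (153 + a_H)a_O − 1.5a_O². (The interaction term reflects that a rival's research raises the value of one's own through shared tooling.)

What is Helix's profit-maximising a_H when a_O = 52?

Expanding Helix's payoff: 127a_H + a_Oa_H − a_H².
∂π/∂a_H = 127 + a_O − 2a_H = 0, so a_H = 63.5 + 0.5a_O.
At a_O = 52: a_H = 63.5 + 0.5·52 = 89.5.

89.5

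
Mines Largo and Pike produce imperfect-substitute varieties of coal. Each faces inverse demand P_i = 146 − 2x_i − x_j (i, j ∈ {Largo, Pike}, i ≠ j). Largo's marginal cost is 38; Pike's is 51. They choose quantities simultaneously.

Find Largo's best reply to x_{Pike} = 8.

25

Mine Largo's profit: π = x_{Largo}(146 − 2x_{Largo} − x_{Pike}) − 38x_{Largo}.
∂π/∂x_{Largo} = 108 − 4x_{Largo} − x_{Pike} = 0 ⇒ x_{Largo} = 27 − 0.25x_{Pike}.
At x_{Pike} = 8: x_{Largo} = 27 − 0.25·8 = 25.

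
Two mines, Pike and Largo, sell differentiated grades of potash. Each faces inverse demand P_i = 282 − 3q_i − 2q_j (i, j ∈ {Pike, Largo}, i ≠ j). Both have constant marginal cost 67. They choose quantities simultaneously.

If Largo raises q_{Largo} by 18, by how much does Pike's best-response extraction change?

-6

Mine Pike's profit: π = q_{Pike}(282 − 3q_{Pike} − 2q_{Largo}) − 67q_{Pike}.
∂π/∂q_{Pike} = 215 − 6q_{Pike} − 2q_{Largo} = 0 ⇒ q_{Pike} = 215/6 − (1/3)q_{Largo}.
The reaction-function slope is −1/3, so an 18-unit rise in q_{Largo} moves q_{Pike} by −1/3 × 18 = −6. Pike's best response falls — the actions are strategic substitutes.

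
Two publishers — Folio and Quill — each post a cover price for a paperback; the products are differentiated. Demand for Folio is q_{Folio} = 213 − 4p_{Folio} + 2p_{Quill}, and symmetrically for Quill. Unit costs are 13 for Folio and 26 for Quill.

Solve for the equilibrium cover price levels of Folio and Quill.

45.9, 51.1

Folio's profit: π = (p_{Folio} − 13)(213 − 4p_{Folio} + 2p_{Quill}).
∂π/∂p_{Folio} = 265 − 8p_{Folio} + 2p_{Quill} = 0 ⇒ p_{Folio} = 33.125 + 0.25p_{Quill}.
Similarly p_{Quill} = 39.625 + 0.25p_{Folio}.
Plugging p_{Quill} into Folio's best response: p_{Folio} = 33.125 + 0.25(39.625 + 0.25p_{Folio}) ⇒ 0.9375p_{Folio} = 1377/32, so p_{Folio} = 45.9.
Then p_{Quill} = 39.625 + 0.25·45.9 = 51.1.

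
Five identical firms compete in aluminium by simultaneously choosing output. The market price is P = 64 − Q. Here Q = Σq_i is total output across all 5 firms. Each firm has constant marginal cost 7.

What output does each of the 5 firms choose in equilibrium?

A representative firm's profit is π_i = q_i(64 − Q) − 7q_i, with Q = q_i + Σ_{j≠i} q_j.
First-order condition: 57 − 2q_i − Σ_{j≠i} q_j = 0.
In a symmetric equilibrium every firm chooses the same q, so Σ_{j≠i} q_j = 4q. The condition becomes 57 − 6q = 0, giving q = 57/6 = 9.5.

9.5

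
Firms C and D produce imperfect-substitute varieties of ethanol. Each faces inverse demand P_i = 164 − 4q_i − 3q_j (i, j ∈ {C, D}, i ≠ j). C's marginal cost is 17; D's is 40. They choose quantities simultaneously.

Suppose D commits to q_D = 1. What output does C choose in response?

Firm C's profit: π = q_C(164 − 4q_C − 3q_D) − 17q_C.
∂π/∂q_C = 147 − 8q_C − 3q_D = 0 ⇒ q_C = 18.375 − 0.375q_D.
At q_D = 1: q_C = 18.375 − 0.375·1 = 18.

18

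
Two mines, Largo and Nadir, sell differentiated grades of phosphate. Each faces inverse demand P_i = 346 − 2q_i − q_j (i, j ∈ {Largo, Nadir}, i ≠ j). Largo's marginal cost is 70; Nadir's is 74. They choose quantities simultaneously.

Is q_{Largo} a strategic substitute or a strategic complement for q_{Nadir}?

Mine Largo's profit: π = q_{Largo}(346 − 2q_{Largo} − q_{Nadir}) − 70q_{Largo}.
∂π/∂q_{Largo} = 276 − 4q_{Largo} − q_{Nadir} = 0 ⇒ q_{Largo} = 69 − 0.25q_{Nadir}.
The best-response slope dq_{Largo}/dq_{Nadir} = −0.25 < 0: the reaction function is downward-sloping, so the choices are strategic substitutes.

strategic substitutes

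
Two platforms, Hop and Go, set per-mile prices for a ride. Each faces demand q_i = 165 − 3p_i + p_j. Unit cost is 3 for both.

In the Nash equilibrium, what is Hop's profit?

Hop's profit: π = (p_{Hop} − 3)(165 − 3p_{Hop} + p_{Go}).
∂π/∂p_{Hop} = 174 − 6p_{Hop} + p_{Go} = 0 ⇒ p_{Hop} = 29 + (1/6)p_{Go}.
The game is symmetric, so in equilibrium p_{Go} = p_{Hop}: the reaction function gives (5/6)p_{Hop} = 29, hence p_{Hop} = 34.8.
q_{Hop} = 165 − 3·34.8 + 34.8 = 95.4.
Profit = (34.8 − 3)·95.4 = 3033.72.

3033.72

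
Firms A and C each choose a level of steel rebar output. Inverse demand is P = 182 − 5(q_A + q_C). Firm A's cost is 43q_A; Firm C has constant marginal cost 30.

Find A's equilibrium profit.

Firm A's profit: π = q_A(182 − 5(q_A + q_C)) − 43q_A.
∂π/∂q_A = 139 − 10q_A − 5q_C = 0, so q_A = 13.9 − 0.5q_C.
By the same steps for C: q_C = 15.2 − 0.5q_A.
Plugging q_C into A's best response: q_A = 13.9 − 0.5(15.2 − 0.5q_A) ⇒ 0.75q_A = 6.3, so q_A = 8.4.
Then q_C = 15.2 − 0.5·8.4 = 11.
Price P = 182 − 5·19.4 = 85.
A's profit: (85 − 43)·8.4 = 352.8.

352.8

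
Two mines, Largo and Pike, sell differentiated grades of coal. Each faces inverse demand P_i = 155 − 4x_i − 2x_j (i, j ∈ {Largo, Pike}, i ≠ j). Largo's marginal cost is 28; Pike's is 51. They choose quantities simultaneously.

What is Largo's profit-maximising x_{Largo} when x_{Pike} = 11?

13.125

Mine Largo's profit: π = x_{Largo}(155 − 4x_{Largo} − 2x_{Pike}) − 28x_{Largo}.
∂π/∂x_{Largo} = 127 − 8x_{Largo} − 2x_{Pike} = 0 ⇒ x_{Largo} = 15.875 − 0.25x_{Pike}.
At x_{Pike} = 11: x_{Largo} = 15.875 − 0.25·11 = 13.125.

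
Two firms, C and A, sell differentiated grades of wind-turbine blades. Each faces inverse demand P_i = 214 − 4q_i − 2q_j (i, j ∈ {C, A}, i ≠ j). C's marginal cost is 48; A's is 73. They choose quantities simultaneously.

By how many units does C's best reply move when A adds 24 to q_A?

-6

Firm C's profit: π = q_C(214 − 4q_C − 2q_A) − 48q_C.
∂π/∂q_C = 166 − 8q_C − 2q_A = 0 ⇒ q_C = 20.75 − 0.25q_A.
The reaction-function slope is −0.25, so a 24-unit rise in q_A moves q_C by −0.25 × 24 = −6. C's best response falls — the actions are strategic substitutes.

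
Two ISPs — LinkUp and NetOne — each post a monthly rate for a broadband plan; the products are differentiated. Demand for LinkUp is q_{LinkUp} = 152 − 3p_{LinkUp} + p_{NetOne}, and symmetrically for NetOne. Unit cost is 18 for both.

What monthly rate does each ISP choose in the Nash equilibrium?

41.2

LinkUp's profit: π = (p_{LinkUp} − 18)(152 − 3p_{LinkUp} + p_{NetOne}).
∂π/∂p_{LinkUp} = 206 − 6p_{LinkUp} + p_{NetOne} = 0 ⇒ p_{LinkUp} = 103/3 + (1/6)p_{NetOne}.
Setting p_{LinkUp} = p_{NetOne} in the reaction function: p_{LinkUp} = 103/3 + (1/6)p_{LinkUp}, so p_{LinkUp} = (103/3) / (5/6) = 41.2.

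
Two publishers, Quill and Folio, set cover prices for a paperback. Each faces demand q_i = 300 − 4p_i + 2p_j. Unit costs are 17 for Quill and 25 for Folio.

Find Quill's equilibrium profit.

8244.64

Quill's profit: π = (p_{Quill} − 17)(300 − 4p_{Quill} + 2p_{Folio}).
∂π/∂p_{Quill} = 368 − 8p_{Quill} + 2p_{Folio} = 0 ⇒ p_{Quill} = 46 + 0.25p_{Folio}.
Similarly p_{Folio} = 50 + 0.25p_{Quill}.
Substituting the second reaction function into the first: p_{Quill} = 46 + 0.25(50 + 0.25p_{Quill}), which gives 0.9375p_{Quill} = 58.5 ⇒ p_{Quill} = 62.4.
Then p_{Folio} = 50 + 0.25·62.4 = 65.6.
q_{Quill} = 300 − 4·62.4 + 2·65.6 = 181.6.
Profit = (62.4 − 17)·181.6 = 8244.64.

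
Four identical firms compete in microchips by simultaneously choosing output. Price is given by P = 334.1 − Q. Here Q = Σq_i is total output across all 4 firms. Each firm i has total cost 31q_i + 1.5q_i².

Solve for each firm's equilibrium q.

A representative firm's profit is π_i = q_i(334.1 − Q) − 31q_i − 1.5q_i², with Q = q_i + Σ_{j≠i} q_j.
First-order condition: 303.1 − 5q_i − Σ_{j≠i} q_j = 0.
With identical firms, set every q_j = q: then 303.1 − 5q − 3q = 0, i.e. q = 303.1/8 = 37.8875.

37.8875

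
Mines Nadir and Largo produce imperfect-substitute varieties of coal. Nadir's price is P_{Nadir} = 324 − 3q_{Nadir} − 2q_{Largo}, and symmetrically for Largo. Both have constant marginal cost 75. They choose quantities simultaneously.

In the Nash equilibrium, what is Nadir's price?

Mine Nadir's profit: π = q_{Nadir}(324 − 3q_{Nadir} − 2q_{Largo}) − 75q_{Nadir}.
∂π/∂q_{Nadir} = 249 − 6q_{Nadir} − 2q_{Largo} = 0 ⇒ q_{Nadir} = 41.5 − (1/3)q_{Largo}.
By symmetry q_{Largo} = q_{Nadir}; substituting into the reaction function, (4/3)q_{Nadir} = 41.5 and q_{Nadir} = 31.125.
P_{Nadir} = 324 − 3·31.125 − 2·31.125 = 168.375.

168.375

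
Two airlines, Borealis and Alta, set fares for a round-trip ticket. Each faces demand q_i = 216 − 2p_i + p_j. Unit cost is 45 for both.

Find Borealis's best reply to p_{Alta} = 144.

112.5

Borealis's profit: π = (p_{Borealis} − 45)(216 − 2p_{Borealis} + p_{Alta}).
∂π/∂p_{Borealis} = 306 − 4p_{Borealis} + p_{Alta} = 0 ⇒ p_{Borealis} = 76.5 + 0.25p_{Alta}.
At p_{Alta} = 144: p_{Borealis} = 76.5 + 0.25·144 = 112.5.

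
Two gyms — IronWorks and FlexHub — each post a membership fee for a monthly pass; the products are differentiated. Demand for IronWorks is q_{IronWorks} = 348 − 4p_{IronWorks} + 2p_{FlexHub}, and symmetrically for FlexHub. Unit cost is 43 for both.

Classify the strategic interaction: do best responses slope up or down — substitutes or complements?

IronWorks's profit: π = (p_{IronWorks} − 43)(348 − 4p_{IronWorks} + 2p_{FlexHub}).
∂π/∂p_{IronWorks} = 520 − 8p_{IronWorks} + 2p_{FlexHub} = 0 ⇒ p_{IronWorks} = 65 + 0.25p_{FlexHub}.
The best-response slope dp_{IronWorks}/dp_{FlexHub} = 0.25 > 0: the reaction function is upward-sloping, so the choices are strategic complements.

strategic complements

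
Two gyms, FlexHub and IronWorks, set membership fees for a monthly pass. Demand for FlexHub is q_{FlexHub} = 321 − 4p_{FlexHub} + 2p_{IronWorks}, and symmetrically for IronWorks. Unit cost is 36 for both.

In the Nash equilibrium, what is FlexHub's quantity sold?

FlexHub's profit: π = (p_{FlexHub} − 36)(321 − 4p_{FlexHub} + 2p_{IronWorks}).
∂π/∂p_{FlexHub} = 465 − 8p_{FlexHub} + 2p_{IronWorks} = 0 ⇒ p_{FlexHub} = 58.125 + 0.25p_{IronWorks}.
By symmetry p_{IronWorks} = p_{FlexHub}; substituting into the reaction function, 0.75p_{FlexHub} = 58.125 and p_{FlexHub} = 77.5.
q_{FlexHub} = 321 − 4·77.5 + 2·77.5 = 166.

166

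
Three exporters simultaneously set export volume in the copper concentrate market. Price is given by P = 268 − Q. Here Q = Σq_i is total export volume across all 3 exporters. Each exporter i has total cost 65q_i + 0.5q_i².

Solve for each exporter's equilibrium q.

40.6

A representative exporter's profit is π_i = q_i(268 − Q) − 65q_i − 0.5q_i², with Q = q_i + Σ_{j≠i} q_j.
First-order condition: 203 − 3q_i − Σ_{j≠i} q_j = 0.
In a symmetric equilibrium every exporter chooses the same q, so Σ_{j≠i} q_j = 2q. The condition becomes 203 − 5q = 0, giving q = 203/5 = 40.6.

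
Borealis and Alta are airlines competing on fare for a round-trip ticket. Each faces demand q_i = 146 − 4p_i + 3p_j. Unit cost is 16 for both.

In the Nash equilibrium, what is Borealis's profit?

Borealis's profit: π = (p_{Borealis} − 16)(146 − 4p_{Borealis} + 3p_{Alta}).
∂π/∂p_{Borealis} = 210 − 8p_{Borealis} + 3p_{Alta} = 0 ⇒ p_{Borealis} = 26.25 + 0.375p_{Alta}.
By symmetry p_{Alta} = p_{Borealis}; substituting into the reaction function, 0.625p_{Borealis} = 26.25 and p_{Borealis} = 42.
q_{Borealis} = 146 − 4·42 + 3·42 = 104.
Profit = (42 − 16)·104 = 2704.

2704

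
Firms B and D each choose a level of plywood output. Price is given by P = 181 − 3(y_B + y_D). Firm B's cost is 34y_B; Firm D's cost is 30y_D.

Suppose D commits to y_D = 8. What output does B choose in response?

Firm B's profit: π = y_B(181 − 3(y_B + y_D)) − 34y_B.
∂π/∂y_B = 147 − 6y_B − 3y_D = 0, so y_B = 24.5 − 0.5y_D.
At y_D = 8: y_B = 24.5 − 0.5·8 = 20.5.

20.5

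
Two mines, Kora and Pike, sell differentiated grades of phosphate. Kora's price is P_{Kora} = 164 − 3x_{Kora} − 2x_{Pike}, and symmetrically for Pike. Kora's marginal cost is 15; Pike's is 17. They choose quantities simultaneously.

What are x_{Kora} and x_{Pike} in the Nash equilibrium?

Mine Kora's profit: π = x_{Kora}(164 − 3x_{Kora} − 2x_{Pike}) − 15x_{Kora}.
∂π/∂x_{Kora} = 149 − 6x_{Kora} − 2x_{Pike} = 0 ⇒ x_{Kora} = 149/6 − (1/3)x_{Pike}.
Similarly x_{Pike} = 24.5 − (1/3)x_{Kora}.
Plugging x_{Pike} into Kora's best response: x_{Kora} = 149/6 − (1/3)(24.5 − (1/3)x_{Kora}) ⇒ (8/9)x_{Kora} = 50/3, so x_{Kora} = 18.75.
Then x_{Pike} = 24.5 − (1/3)·18.75 = 18.25.

18.75, 18.25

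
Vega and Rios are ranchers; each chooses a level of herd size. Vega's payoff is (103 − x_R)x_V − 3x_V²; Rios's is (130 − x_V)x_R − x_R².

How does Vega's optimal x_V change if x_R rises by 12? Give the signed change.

Expanding Vega's payoff: 103x_V − x_Rx_V − 3x_V².
∂π/∂x_V = 103 − x_R − 6x_V = 0, so x_V = 103/6 − (1/6)x_R.
The reaction-function slope is −1/6, so a 12-unit rise in x_R moves x_V by −1/6 × 12 = −2. Vega's best response falls — the actions are strategic substitutes.

-2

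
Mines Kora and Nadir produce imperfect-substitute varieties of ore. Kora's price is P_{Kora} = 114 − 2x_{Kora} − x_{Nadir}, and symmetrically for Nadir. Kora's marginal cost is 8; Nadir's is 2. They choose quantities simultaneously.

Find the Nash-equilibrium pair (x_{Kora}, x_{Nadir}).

Mine Kora's profit: π = x_{Kora}(114 − 2x_{Kora} − x_{Nadir}) − 8x_{Kora}.
∂π/∂x_{Kora} = 106 − 4x_{Kora} − x_{Nadir} = 0 ⇒ x_{Kora} = 26.5 − 0.25x_{Nadir}.
Similarly x_{Nadir} = 28 − 0.25x_{Kora}.
Plugging x_{Nadir} into Kora's best response: x_{Kora} = 26.5 − 0.25(28 − 0.25x_{Kora}) ⇒ 0.9375x_{Kora} = 19.5, so x_{Kora} = 20.8.
Then x_{Nadir} = 28 − 0.25·20.8 = 22.8.

20.8, 22.8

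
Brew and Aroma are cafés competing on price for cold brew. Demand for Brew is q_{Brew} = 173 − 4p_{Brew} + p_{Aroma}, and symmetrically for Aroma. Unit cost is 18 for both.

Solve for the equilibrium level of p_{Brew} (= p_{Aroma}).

35

Brew's profit: π = (p_{Brew} − 18)(173 − 4p_{Brew} + p_{Aroma}).
∂π/∂p_{Brew} = 245 − 8p_{Brew} + p_{Aroma} = 0 ⇒ p_{Brew} = 30.625 + 0.125p_{Aroma}.
Setting p_{Brew} = p_{Aroma} in the reaction function: p_{Brew} = 30.625 + 0.125p_{Brew}, so p_{Brew} = 30.625 / 0.875 = 35.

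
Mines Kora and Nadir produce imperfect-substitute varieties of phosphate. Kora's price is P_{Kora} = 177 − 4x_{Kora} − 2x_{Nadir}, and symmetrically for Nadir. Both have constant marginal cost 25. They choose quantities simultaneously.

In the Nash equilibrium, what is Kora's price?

85.8

Mine Kora's profit: π = x_{Kora}(177 − 4x_{Kora} − 2x_{Nadir}) − 25x_{Kora}.
∂π/∂x_{Kora} = 152 − 8x_{Kora} − 2x_{Nadir} = 0 ⇒ x_{Kora} = 19 − 0.25x_{Nadir}.
The game is symmetric, so in equilibrium x_{Nadir} = x_{Kora}: the reaction function gives 1.25x_{Kora} = 19, hence x_{Kora} = 15.2.
P_{Kora} = 177 − 4·15.2 − 2·15.2 = 85.8.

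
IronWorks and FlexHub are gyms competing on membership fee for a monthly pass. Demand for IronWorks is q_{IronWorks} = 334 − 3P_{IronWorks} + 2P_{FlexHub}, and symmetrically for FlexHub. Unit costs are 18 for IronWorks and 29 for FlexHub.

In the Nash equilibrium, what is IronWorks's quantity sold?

243.1875

IronWorks's profit: π = (P_{IronWorks} − 18)(334 − 3P_{IronWorks} + 2P_{FlexHub}).
∂π/∂P_{IronWorks} = 388 − 6P_{IronWorks} + 2P_{FlexHub} = 0 ⇒ P_{IronWorks} = 194/3 + (1/3)P_{FlexHub}.
Similarly P_{FlexHub} = 421/6 + (1/3)P_{IronWorks}.
Plugging P_{FlexHub} into IronWorks's best response: P_{IronWorks} = 194/3 + (1/3)(421/6 + (1/3)P_{IronWorks}) ⇒ (8/9)P_{IronWorks} = 1585/18, so P_{IronWorks} = 99.0625.
Then P_{FlexHub} = 421/6 + (1/3)·99.0625 = 103.1875.
q_{IronWorks} = 334 − 3·99.0625 + 2·103.1875 = 243.1875.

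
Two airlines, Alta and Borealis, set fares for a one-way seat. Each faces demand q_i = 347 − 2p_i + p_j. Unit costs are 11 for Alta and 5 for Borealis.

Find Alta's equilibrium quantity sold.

Alta's profit: π = (p_{Alta} − 11)(347 − 2p_{Alta} + p_{Borealis}).
∂π/∂p_{Alta} = 369 − 4p_{Alta} + p_{Borealis} = 0 ⇒ p_{Alta} = 92.25 + 0.25p_{Borealis}.
Similarly p_{Borealis} = 89.25 + 0.25p_{Alta}.
Substituting the second reaction function into the first: p_{Alta} = 92.25 + 0.25(89.25 + 0.25p_{Alta}), which gives 0.9375p_{Alta} = 114.5625 ⇒ p_{Alta} = 122.2.
Then p_{Borealis} = 89.25 + 0.25·122.2 = 119.8.
q_{Alta} = 347 − 2·122.2 + 119.8 = 222.4.

222.4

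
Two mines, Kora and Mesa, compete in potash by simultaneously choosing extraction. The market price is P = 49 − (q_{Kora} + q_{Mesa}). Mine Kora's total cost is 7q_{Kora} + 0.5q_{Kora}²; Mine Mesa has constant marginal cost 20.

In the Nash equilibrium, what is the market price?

Mine Kora's profit: π = q_{Kora}(49 − (q_{Kora} + q_{Mesa})) − 7q_{Kora} − 0.5q_{Kora}².
∂π/∂q_{Kora} = 42 − 3q_{Kora} − q_{Mesa} = 0, so q_{Kora} = 14 − (1/3)q_{Mesa}.
For Mesa: ∂π/∂q_{Mesa} = 29 − 2q_{Mesa} − q_{Kora} = 0 ⇒ q_{Mesa} = 14.5 − 0.5q_{Kora}.
Solving the two reaction functions simultaneously: (1 − (−1/3)(−0.5))q_{Kora} = 14 − (1/3)·14.5, so (5/6)q_{Kora} = 55/6 and q_{Kora} = 11.
Then q_{Mesa} = 14.5 − 0.5·11 = 9.
Equilibrium price: P = 49 − 20 = 29.

29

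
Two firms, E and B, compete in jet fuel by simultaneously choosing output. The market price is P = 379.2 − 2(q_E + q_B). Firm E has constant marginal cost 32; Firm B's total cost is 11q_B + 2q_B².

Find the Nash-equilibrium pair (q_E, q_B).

72.9, 27.8

Firm E's profit: π = q_E(379.2 − 2(q_E + q_B)) − 32q_E.
∂π/∂q_E = 347.2 − 4q_E − 2q_B = 0, so q_E = 86.8 − 0.5q_B.
For B: ∂π/∂q_B = 368.2 − 8q_B − 2q_E = 0 ⇒ q_B = 46.025 − 0.25q_E.
Solving the two reaction functions simultaneously: (1 − (−0.5)(−0.25))q_E = 86.8 − 0.5·46.025, so 0.875q_E = 63.7875 and q_E = 72.9.
Then q_B = 46.025 − 0.25·72.9 = 27.8.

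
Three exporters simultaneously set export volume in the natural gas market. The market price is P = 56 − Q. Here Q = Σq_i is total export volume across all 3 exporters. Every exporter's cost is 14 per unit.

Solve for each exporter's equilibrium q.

10.5

A representative exporter's profit is π_i = q_i(56 − Q) − 14q_i, with Q = q_i + Σ_{j≠i} q_j.
First-order condition: 42 − 2q_i − Σ_{j≠i} q_j = 0.
With identical exporters, set every q_j = q: then 42 − 2q − 2q = 0, i.e. q = 42/4 = 10.5.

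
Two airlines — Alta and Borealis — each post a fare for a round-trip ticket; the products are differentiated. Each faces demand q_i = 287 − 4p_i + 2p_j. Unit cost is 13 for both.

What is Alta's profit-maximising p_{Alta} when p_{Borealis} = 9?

Alta's profit: π = (p_{Alta} − 13)(287 − 4p_{Alta} + 2p_{Borealis}).
∂π/∂p_{Alta} = 339 − 8p_{Alta} + 2p_{Borealis} = 0 ⇒ p_{Alta} = 42.375 + 0.25p_{Borealis}.
At p_{Borealis} = 9: p_{Alta} = 42.375 + 0.25·9 = 44.625.

44.625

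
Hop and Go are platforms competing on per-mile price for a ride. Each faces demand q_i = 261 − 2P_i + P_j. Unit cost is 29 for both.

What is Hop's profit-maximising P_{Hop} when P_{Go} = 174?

123.25

Hop's profit: π = (P_{Hop} − 29)(261 − 2P_{Hop} + P_{Go}).
∂π/∂P_{Hop} = 319 − 4P_{Hop} + P_{Go} = 0 ⇒ P_{Hop} = 79.75 + 0.25P_{Go}.
At P_{Go} = 174: P_{Hop} = 79.75 + 0.25·174 = 123.25.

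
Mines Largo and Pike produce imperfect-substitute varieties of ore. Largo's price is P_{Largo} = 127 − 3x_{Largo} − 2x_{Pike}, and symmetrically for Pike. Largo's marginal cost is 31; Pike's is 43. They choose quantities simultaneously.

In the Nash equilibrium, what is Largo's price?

69.25

Mine Largo's profit: π = x_{Largo}(127 − 3x_{Largo} − 2x_{Pike}) − 31x_{Largo}.
∂π/∂x_{Largo} = 96 − 6x_{Largo} − 2x_{Pike} = 0 ⇒ x_{Largo} = 16 − (1/3)x_{Pike}.
Similarly x_{Pike} = 14 − (1/3)x_{Largo}.
Plugging x_{Pike} into Largo's best response: x_{Largo} = 16 − (1/3)(14 − (1/3)x_{Largo}) ⇒ (8/9)x_{Largo} = 34/3, so x_{Largo} = 12.75.
Then x_{Pike} = 14 − (1/3)·12.75 = 9.75.
P_{Largo} = 127 − 3·12.75 − 2·9.75 = 69.25.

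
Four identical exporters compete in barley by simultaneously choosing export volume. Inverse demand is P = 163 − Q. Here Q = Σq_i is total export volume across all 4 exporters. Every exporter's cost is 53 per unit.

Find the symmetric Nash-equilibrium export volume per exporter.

A representative exporter's profit is π_i = q_i(163 − Q) − 53q_i, with Q = q_i + Σ_{j≠i} q_j.
First-order condition: 110 − 2q_i − Σ_{j≠i} q_j = 0.
In a symmetric equilibrium every exporter chooses the same q, so Σ_{j≠i} q_j = 3q. The condition becomes 110 − 5q = 0, giving q = 110/5 = 22.

22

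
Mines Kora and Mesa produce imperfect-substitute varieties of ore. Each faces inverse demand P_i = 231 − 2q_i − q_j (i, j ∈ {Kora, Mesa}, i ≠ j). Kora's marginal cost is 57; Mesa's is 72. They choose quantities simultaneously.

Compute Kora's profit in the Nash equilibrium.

2563.28

Mine Kora's profit: π = q_{Kora}(231 − 2q_{Kora} − q_{Mesa}) − 57q_{Kora}.
∂π/∂q_{Kora} = 174 − 4q_{Kora} − q_{Mesa} = 0 ⇒ q_{Kora} = 43.5 − 0.25q_{Mesa}.
Similarly q_{Mesa} = 39.75 − 0.25q_{Kora}.
Solving the two reaction functions simultaneously: (1 − (−0.25)(−0.25))q_{Kora} = 43.5 − 0.25·39.75, so 0.9375q_{Kora} = 33.5625 and q_{Kora} = 35.8.
Then q_{Mesa} = 39.75 − 0.25·35.8 = 30.8.
P_{Kora} = 231 − 2·35.8 − 30.8 = 128.6.
Profit = (128.6 − 57)·35.8 = 2563.28.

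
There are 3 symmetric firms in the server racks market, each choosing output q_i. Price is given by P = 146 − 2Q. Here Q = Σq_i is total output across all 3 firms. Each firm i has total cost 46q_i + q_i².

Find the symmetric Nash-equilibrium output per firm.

10

A representative firm's profit is π_i = q_i(146 − 2Q) − 46q_i − q_i², with Q = q_i + Σ_{j≠i} q_j.
First-order condition: 100 − 6q_i − 2Σ_{j≠i} q_j = 0.
With identical firms, set every q_j = q: then 100 − 6q − 4q = 0, i.e. q = 100/10 = 10.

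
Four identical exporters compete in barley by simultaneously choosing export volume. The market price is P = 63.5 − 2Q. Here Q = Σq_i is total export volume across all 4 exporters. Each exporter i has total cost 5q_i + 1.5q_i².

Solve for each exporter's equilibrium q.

A representative exporter's profit is π_i = q_i(63.5 − 2Q) − 5q_i − 1.5q_i², with Q = q_i + Σ_{j≠i} q_j.
First-order condition: 58.5 − 7q_i − 2Σ_{j≠i} q_j = 0.
With identical exporters, set every q_j = q: then 58.5 − 7q − 6q = 0, i.e. q = 58.5/13 = 4.5.

4.5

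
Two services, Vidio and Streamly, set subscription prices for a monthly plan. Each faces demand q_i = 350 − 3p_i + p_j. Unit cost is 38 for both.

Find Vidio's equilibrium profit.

Vidio's profit: π = (p_{Vidio} − 38)(350 − 3p_{Vidio} + p_{Streamly}).
∂π/∂p_{Vidio} = 464 − 6p_{Vidio} + p_{Streamly} = 0 ⇒ p_{Vidio} = 232/3 + (1/6)p_{Streamly}.
The game is symmetric, so in equilibrium p_{Streamly} = p_{Vidio}: the reaction function gives (5/6)p_{Vidio} = 232/3, hence p_{Vidio} = 92.8.
q_{Vidio} = 350 − 3·92.8 + 92.8 = 164.4.
Profit = (92.8 − 38)·164.4 = 9009.12.

9009.12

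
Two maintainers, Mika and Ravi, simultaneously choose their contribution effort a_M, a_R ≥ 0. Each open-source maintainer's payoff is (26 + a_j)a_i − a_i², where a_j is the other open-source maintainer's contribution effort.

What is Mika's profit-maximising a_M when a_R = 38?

32

Mika's payoff is (26 + a_R)a_M − a_M².
∂π/∂a_M = 26 + a_R − 2a_M = 0, so a_M = 13 + 0.5a_R.
At a_R = 38: a_M = 13 + 0.5·38 = 32.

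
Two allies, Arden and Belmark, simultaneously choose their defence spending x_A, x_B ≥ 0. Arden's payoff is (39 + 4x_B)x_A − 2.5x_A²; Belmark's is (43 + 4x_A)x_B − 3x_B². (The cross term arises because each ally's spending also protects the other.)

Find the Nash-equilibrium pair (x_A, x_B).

Expanding Arden's payoff: 39x_A + 4x_Bx_A − 2.5x_A².
∂π/∂x_A = 39 + 4x_B − 5x_A = 0, so x_A = 7.8 + 0.8x_B.
Likewise for Belmark: x_B = 43/6 + (2/3)x_A.
Solving the two reaction functions simultaneously: (1 − (0.8)(2/3))x_A = 7.8 + 0.8·(43/6), so (7/15)x_A = 203/15 and x_A = 29.
Then x_B = 43/6 + (2/3)·29 = 26.5.

29, 26.5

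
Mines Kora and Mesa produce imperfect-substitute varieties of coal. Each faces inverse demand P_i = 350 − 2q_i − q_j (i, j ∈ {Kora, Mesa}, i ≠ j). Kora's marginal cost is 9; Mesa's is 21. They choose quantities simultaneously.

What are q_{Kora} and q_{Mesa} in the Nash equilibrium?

Mine Kora's profit: π = q_{Kora}(350 − 2q_{Kora} − q_{Mesa}) − 9q_{Kora}.
∂π/∂q_{Kora} = 341 − 4q_{Kora} − q_{Mesa} = 0 ⇒ q_{Kora} = 85.25 − 0.25q_{Mesa}.
Similarly q_{Mesa} = 82.25 − 0.25q_{Kora}.
Substituting the second reaction function into the first: q_{Kora} = 85.25 − 0.25(82.25 − 0.25q_{Kora}), which gives 0.9375q_{Kora} = 64.6875 ⇒ q_{Kora} = 69.
Then q_{Mesa} = 82.25 − 0.25·69 = 65.

69, 65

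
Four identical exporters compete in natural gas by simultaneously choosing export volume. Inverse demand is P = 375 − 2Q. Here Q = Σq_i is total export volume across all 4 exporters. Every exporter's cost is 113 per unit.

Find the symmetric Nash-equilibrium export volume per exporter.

A representative exporter's profit is π_i = q_i(375 − 2Q) − 113q_i, with Q = q_i + Σ_{j≠i} q_j.
First-order condition: 262 − 4q_i − 2Σ_{j≠i} q_j = 0.
Imposing symmetry (q_j = q for all j) turns Σ_{j≠i} q_j into 3q, so 262 = 10q and q = 26.2.

26.2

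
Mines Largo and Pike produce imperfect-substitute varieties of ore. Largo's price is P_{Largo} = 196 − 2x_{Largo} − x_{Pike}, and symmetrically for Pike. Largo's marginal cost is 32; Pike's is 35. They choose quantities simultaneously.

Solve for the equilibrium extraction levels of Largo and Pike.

33, 32

Mine Largo's profit: π = x_{Largo}(196 − 2x_{Largo} − x_{Pike}) − 32x_{Largo}.
∂π/∂x_{Largo} = 164 − 4x_{Largo} − x_{Pike} = 0 ⇒ x_{Largo} = 41 − 0.25x_{Pike}.
Similarly x_{Pike} = 40.25 − 0.25x_{Largo}.
Substituting the second reaction function into the first: x_{Largo} = 41 − 0.25(40.25 − 0.25x_{Largo}), which gives 0.9375x_{Largo} = 30.9375 ⇒ x_{Largo} = 33.
Then x_{Pike} = 40.25 − 0.25·33 = 32.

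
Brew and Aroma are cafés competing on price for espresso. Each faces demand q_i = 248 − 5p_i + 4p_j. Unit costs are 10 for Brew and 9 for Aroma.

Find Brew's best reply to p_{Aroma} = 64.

55.4

Brew's profit: π = (p_{Brew} − 10)(248 − 5p_{Brew} + 4p_{Aroma}).
∂π/∂p_{Brew} = 298 − 10p_{Brew} + 4p_{Aroma} = 0 ⇒ p_{Brew} = 29.8 + 0.4p_{Aroma}.
At p_{Aroma} = 64: p_{Brew} = 29.8 + 0.4·64 = 55.4.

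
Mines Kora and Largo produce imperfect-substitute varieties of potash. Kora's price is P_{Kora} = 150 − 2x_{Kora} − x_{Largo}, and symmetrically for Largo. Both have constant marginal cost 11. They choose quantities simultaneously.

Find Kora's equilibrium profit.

1545.68

Mine Kora's profit: π = x_{Kora}(150 − 2x_{Kora} − x_{Largo}) − 11x_{Kora}.
∂π/∂x_{Kora} = 139 − 4x_{Kora} − x_{Largo} = 0 ⇒ x_{Kora} = 34.75 − 0.25x_{Largo}.
By symmetry x_{Largo} = x_{Kora}; substituting into the reaction function, 1.25x_{Kora} = 34.75 and x_{Kora} = 27.8.
P_{Kora} = 150 − 2·27.8 − 27.8 = 66.6.
Profit = (66.6 − 11)·27.8 = 1545.68.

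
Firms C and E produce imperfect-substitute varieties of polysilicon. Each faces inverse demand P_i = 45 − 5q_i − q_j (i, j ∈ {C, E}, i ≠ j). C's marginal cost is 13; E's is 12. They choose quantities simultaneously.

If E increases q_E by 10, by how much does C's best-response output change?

Firm C's profit: π = q_C(45 − 5q_C − q_E) − 13q_C.
∂π/∂q_C = 32 − 10q_C − q_E = 0 ⇒ q_C = 3.2 − 0.1q_E.
The reaction-function slope is −0.1, so a 10-unit rise in q_E moves q_C by −0.1 × 10 = −1. C's best response falls — the actions are strategic substitutes.

-1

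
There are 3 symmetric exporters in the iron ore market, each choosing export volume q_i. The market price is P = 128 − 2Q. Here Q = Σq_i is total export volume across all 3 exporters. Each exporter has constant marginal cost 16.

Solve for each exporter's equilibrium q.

14

A representative exporter's profit is π_i = q_i(128 − 2Q) − 16q_i, with Q = q_i + Σ_{j≠i} q_j.
First-order condition: 112 − 4q_i − 2Σ_{j≠i} q_j = 0.
In a symmetric equilibrium every exporter chooses the same q, so Σ_{j≠i} q_j = 2q. The condition becomes 112 − 8q = 0, giving q = 112/8 = 14.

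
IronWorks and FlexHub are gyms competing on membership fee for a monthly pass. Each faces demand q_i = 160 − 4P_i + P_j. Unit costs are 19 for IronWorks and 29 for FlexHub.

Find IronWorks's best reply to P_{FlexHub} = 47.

35.375

IronWorks's profit: π = (P_{IronWorks} − 19)(160 − 4P_{IronWorks} + P_{FlexHub}).
∂π/∂P_{IronWorks} = 236 − 8P_{IronWorks} + P_{FlexHub} = 0 ⇒ P_{IronWorks} = 29.5 + 0.125P_{FlexHub}.
At P_{FlexHub} = 47: P_{IronWorks} = 29.5 + 0.125·47 = 35.375.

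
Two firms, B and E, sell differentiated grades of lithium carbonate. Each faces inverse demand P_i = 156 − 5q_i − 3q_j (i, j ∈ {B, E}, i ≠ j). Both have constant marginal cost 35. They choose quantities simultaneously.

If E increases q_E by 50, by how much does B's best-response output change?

-15

Firm B's profit: π = q_B(156 − 5q_B − 3q_E) − 35q_B.
∂π/∂q_B = 121 − 10q_B − 3q_E = 0 ⇒ q_B = 12.1 − 0.3q_E.
The reaction-function slope is −0.3, so a 50-unit rise in q_E moves q_B by −0.3 × 50 = −15. B's best response falls — the actions are strategic substitutes.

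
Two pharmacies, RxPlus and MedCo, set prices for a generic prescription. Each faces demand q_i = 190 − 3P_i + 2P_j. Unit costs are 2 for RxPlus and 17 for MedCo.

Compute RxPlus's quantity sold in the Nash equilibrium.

RxPlus's profit: π = (P_{RxPlus} − 2)(190 − 3P_{RxPlus} + 2P_{MedCo}).
∂π/∂P_{RxPlus} = 196 − 6P_{RxPlus} + 2P_{MedCo} = 0 ⇒ P_{RxPlus} = 98/3 + (1/3)P_{MedCo}.
Similarly P_{MedCo} = 241/6 + (1/3)P_{RxPlus}.
Substituting the second reaction function into the first: P_{RxPlus} = 98/3 + (1/3)(241/6 + (1/3)P_{RxPlus}), which gives (8/9)P_{RxPlus} = 829/18 ⇒ P_{RxPlus} = 51.8125.
Then P_{MedCo} = 241/6 + (1/3)·51.8125 = 57.4375.
q_{RxPlus} = 190 − 3·51.8125 + 2·57.4375 = 149.4375.

149.4375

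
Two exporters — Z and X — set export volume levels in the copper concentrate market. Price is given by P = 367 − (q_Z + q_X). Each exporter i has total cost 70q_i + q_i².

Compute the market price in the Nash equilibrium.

248.2

Exporter Z's profit: π = q_Z(367 − (q_Z + q_X)) − 70q_Z − q_Z².
∂π/∂q_Z = 297 − 4q_Z − q_X = 0, so q_Z = 74.25 − 0.25q_X.
Setting q_Z = q_X in the reaction function: q_Z = 74.25 − 0.25q_Z, so q_Z = 74.25 / 1.25 = 59.4.
Equilibrium price: P = 367 − 118.8 = 248.2.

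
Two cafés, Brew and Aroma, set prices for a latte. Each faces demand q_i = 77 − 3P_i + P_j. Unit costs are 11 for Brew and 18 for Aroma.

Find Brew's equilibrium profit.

403.68

Brew's profit: π = (P_{Brew} − 11)(77 − 3P_{Brew} + P_{Aroma}).
∂π/∂P_{Brew} = 110 − 6P_{Brew} + P_{Aroma} = 0 ⇒ P_{Brew} = 55/3 + (1/6)P_{Aroma}.
Similarly P_{Aroma} = 131/6 + (1/6)P_{Brew}.
Substituting the second reaction function into the first: P_{Brew} = 55/3 + (1/6)(131/6 + (1/6)P_{Brew}), which gives (35/36)P_{Brew} = 791/36 ⇒ P_{Brew} = 22.6.
Then P_{Aroma} = 131/6 + (1/6)·22.6 = 25.6.
q_{Brew} = 77 − 3·22.6 + 25.6 = 34.8.
Profit = (22.6 − 11)·34.8 = 403.68.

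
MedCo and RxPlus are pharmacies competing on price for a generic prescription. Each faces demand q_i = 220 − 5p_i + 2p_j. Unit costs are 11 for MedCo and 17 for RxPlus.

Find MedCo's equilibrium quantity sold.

120

MedCo's profit: π = (p_{MedCo} − 11)(220 − 5p_{MedCo} + 2p_{RxPlus}).
∂π/∂p_{MedCo} = 275 − 10p_{MedCo} + 2p_{RxPlus} = 0 ⇒ p_{MedCo} = 27.5 + 0.2p_{RxPlus}.
Similarly p_{RxPlus} = 30.5 + 0.2p_{MedCo}.
Solving the two reaction functions simultaneously: (1 − (0.2)(0.2))p_{MedCo} = 27.5 + 0.2·30.5, so 0.96p_{MedCo} = 33.6 and p_{MedCo} = 35.
Then p_{RxPlus} = 30.5 + 0.2·35 = 37.5.
q_{MedCo} = 220 − 5·35 + 2·37.5 = 120.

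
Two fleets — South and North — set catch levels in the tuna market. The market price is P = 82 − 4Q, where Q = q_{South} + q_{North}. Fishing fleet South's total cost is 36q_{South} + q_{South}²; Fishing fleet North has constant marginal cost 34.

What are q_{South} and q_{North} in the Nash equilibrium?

2.75, 4.625

Fishing fleet South's profit: π = q_{South}(82 − 4(q_{South} + q_{North})) − 36q_{South} − q_{South}².
∂π/∂q_{South} = 46 − 10q_{South} − 4q_{North} = 0, so q_{South} = 4.6 − 0.4q_{North}.
For North: ∂π/∂q_{North} = 48 − 8q_{North} − 4q_{South} = 0 ⇒ q_{North} = 6 − 0.5q_{South}.
Plugging q_{North} into South's best response: q_{South} = 4.6 − 0.4(6 − 0.5q_{South}) ⇒ 0.8q_{South} = 2.2, so q_{South} = 2.75.
Then q_{North} = 6 − 0.5·2.75 = 4.625.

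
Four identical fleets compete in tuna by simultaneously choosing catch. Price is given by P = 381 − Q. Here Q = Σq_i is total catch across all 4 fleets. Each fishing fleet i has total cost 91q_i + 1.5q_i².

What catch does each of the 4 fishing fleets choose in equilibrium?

36.25

A representative fishing fleet's profit is π_i = q_i(381 − Q) − 91q_i − 1.5q_i², with Q = q_i + Σ_{j≠i} q_j.
First-order condition: 290 − 5q_i − Σ_{j≠i} q_j = 0.
With identical fishing fleets, set every q_j = q: then 290 − 5q − 3q = 0, i.e. q = 290/8 = 36.25.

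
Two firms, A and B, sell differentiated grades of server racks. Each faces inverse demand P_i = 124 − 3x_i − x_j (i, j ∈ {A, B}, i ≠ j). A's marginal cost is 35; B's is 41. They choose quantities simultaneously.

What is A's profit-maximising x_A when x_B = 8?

Firm A's profit: π = x_A(124 − 3x_A − x_B) − 35x_A.
∂π/∂x_A = 89 − 6x_A − x_B = 0 ⇒ x_A = 89/6 − (1/6)x_B.
At x_B = 8: x_A = 89/6 − (1/6)·8 = 13.5.

13.5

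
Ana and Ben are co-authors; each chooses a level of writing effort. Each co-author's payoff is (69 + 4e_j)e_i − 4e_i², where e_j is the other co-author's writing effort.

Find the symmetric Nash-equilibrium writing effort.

17.25

Ana's payoff is (69 + 4e_B)e_A − 4e_A².
∂π/∂e_A = 69 + 4e_B − 8e_A = 0, so e_A = 8.625 + 0.5e_B.
The game is symmetric, so in equilibrium e_B = e_A: the reaction function gives 0.5e_A = 8.625, hence e_A = 17.25.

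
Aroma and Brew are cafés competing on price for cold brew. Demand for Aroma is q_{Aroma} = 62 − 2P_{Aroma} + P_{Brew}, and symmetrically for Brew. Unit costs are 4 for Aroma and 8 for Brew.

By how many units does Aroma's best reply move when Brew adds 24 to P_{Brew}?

Aroma's profit: π = (P_{Aroma} − 4)(62 − 2P_{Aroma} + P_{Brew}).
∂π/∂P_{Aroma} = 70 − 4P_{Aroma} + P_{Brew} = 0 ⇒ P_{Aroma} = 17.5 + 0.25P_{Brew}.
The reaction-function slope is 0.25, so a 24-unit rise in P_{Brew} moves P_{Aroma} by 0.25 × 24 = 6. Aroma's best response rises — the actions are strategic complements.

6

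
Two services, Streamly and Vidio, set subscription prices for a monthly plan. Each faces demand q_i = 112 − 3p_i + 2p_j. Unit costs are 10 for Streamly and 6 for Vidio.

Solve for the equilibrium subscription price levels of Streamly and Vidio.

34.75, 33.25

Streamly's profit: π = (p_{Streamly} − 10)(112 − 3p_{Streamly} + 2p_{Vidio}).
∂π/∂p_{Streamly} = 142 − 6p_{Streamly} + 2p_{Vidio} = 0 ⇒ p_{Streamly} = 71/3 + (1/3)p_{Vidio}.
Similarly p_{Vidio} = 65/3 + (1/3)p_{Streamly}.
Plugging p_{Vidio} into Streamly's best response: p_{Streamly} = 71/3 + (1/3)(65/3 + (1/3)p_{Streamly}) ⇒ (8/9)p_{Streamly} = 278/9, so p_{Streamly} = 34.75.
Then p_{Vidio} = 65/3 + (1/3)·34.75 = 33.25.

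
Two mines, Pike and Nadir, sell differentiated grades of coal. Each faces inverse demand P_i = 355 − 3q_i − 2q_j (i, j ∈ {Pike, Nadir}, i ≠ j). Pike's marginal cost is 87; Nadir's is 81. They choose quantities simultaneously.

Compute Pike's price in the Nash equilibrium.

Mine Pike's profit: π = q_{Pike}(355 − 3q_{Pike} − 2q_{Nadir}) − 87q_{Pike}.
∂π/∂q_{Pike} = 268 − 6q_{Pike} − 2q_{Nadir} = 0 ⇒ q_{Pike} = 134/3 − (1/3)q_{Nadir}.
Similarly q_{Nadir} = 137/3 − (1/3)q_{Pike}.
Solving the two reaction functions simultaneously: (1 − (−1/3)(−1/3))q_{Pike} = 134/3 − (1/3)·(137/3), so (8/9)q_{Pike} = 265/9 and q_{Pike} = 33.125.
Then q_{Nadir} = 137/3 − (1/3)·33.125 = 34.625.
P_{Pike} = 355 − 3·33.125 − 2·34.625 = 186.375.

186.375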